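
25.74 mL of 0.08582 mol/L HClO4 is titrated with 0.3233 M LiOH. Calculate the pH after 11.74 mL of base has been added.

n(acid) = 0.08582 x 0.02574 = 0.002209 mol; n(LiOH) added = 0.3233 x 0.01174 = 0.003796 mol.
Base is in excess by 0.003796 - 0.002209 = 0.001587 mol in a total volume of 0.03748 L.
[OH^-] = 0.001587/0.03748 = 0.04233 M, so pOH = 1.37 and pH = 14.00 - 1.37 = 12.63.

12.63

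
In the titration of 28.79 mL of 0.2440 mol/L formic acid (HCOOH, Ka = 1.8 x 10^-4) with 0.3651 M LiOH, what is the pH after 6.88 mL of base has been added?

3.49

Initial n(HCOOH) = 0.2440 x 0.02879 = 0.007025 mol.
n(LiOH) added = 0.3651 x 0.006880 = 0.002512 mol, converting that many moles of HCOOH to HCOO-.
Remaining n(HCOOH) = 0.004513 mol; n(HCOO-) = 0.002512 mol.
By Henderson-Hasselbalch, pH = pKa + log([A^-]/[HA]) = 3.74 + log(0.002512/0.004513) = 3.74 + (-0.25) = 3.49.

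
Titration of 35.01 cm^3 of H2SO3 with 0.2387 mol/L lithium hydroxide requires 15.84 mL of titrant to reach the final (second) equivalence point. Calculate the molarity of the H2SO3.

0.0540 M

n(LiOH) = 0.2387 x 0.01584 = 0.003781 mol.
At the final (second) equivalence point, 2 mol OH^- react per mol H2SO3, so n(H2SO3) = 0.003781 / 2 = 0.001891 mol.
[H2SO3] = 0.001891 / 0.03501 L = 0.0540 M.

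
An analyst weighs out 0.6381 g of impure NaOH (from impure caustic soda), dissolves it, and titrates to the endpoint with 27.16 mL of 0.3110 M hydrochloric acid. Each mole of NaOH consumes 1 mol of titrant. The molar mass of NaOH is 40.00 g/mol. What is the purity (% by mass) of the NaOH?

52.9%

n(HCl) = 0.3110 x 0.02716 = 0.008447 mol.
n(NaOH) = 0.008447 / 1 = 0.008447 mol.
mass of NaOH = 0.008447 x 40.00 = 0.3379 g.
% purity = 0.3379 / 0.6381 x 100 = 52.9%.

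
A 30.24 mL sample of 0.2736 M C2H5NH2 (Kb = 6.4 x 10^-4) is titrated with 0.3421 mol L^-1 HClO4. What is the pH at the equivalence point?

5.81

n(C2H5NH2) = 0.2736 x 0.03024 = 0.008274 mol; V(HClO4) at equivalence = 0.008274/0.3421 = 0.02418 L.
At equivalence the base is fully converted to C2H5NH3+; total volume = 0.05442 L, so [C2H5NH3+] = 0.008274/0.05442 = 0.1520 M.
Ka(C2H5NH3+) = Kw/Kb = 1.0e-14 / 6.4 x 10^-4 = 1.56e-11.
[H^+] = sqrt(Ka x [C2H5NH3+]) = sqrt(1.56e-11 x 0.1520) = 1.54e-6 M.
pH = -log(1.54e-6) = 5.81.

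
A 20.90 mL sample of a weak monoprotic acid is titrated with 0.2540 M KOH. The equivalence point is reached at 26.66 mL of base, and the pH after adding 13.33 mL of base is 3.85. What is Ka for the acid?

1.4 x 10^-4

13.33 mL is half of the equivalence volume, so this is the half-equivalence point where [HA] = [A^-].
At half-equivalence pH = pKa, so pKa = 3.85.
Ka = 10^(-3.85) = 1.4 x 10^-4.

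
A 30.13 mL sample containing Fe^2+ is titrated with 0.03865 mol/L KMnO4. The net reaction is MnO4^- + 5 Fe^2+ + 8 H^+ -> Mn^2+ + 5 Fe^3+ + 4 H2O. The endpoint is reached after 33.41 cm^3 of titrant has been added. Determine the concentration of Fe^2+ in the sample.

0.214 M

n(KMnO4) = 0.03865 x 0.03341 = 0.001291 mol.
From the balanced equation, 1 mol KMnO4 reacts with 5 mol Fe^2+, so n(Fe^2+) = 0.001291 x 5/1 = 0.006456 mol.
[Fe^2+] = 0.006456 / 0.03013 L = 0.214 M.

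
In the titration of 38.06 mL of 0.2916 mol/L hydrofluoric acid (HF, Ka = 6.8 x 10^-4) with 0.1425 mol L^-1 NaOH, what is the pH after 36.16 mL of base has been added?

3.11

Initial n(HF) = 0.2916 x 0.03806 = 0.01110 mol.
n(NaOH) added = 0.1425 x 0.03616 = 0.005153 mol, converting that many moles of HF to F-.
Remaining n(HF) = 0.005945 mol; n(F-) = 0.005153 mol.
By Henderson-Hasselbalch, pH = pKa + log([A^-]/[HA]) = 3.17 + log(0.005153/0.005945) = 3.17 + (-0.06) = 3.11.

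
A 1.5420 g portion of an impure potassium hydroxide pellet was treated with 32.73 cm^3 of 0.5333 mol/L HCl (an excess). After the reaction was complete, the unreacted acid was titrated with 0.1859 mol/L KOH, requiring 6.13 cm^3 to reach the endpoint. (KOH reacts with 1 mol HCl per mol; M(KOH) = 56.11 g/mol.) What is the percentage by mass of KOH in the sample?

59.4%

Total n(HCl) added = 0.5333 x 0.03273 = 0.01745 mol.
n(KOH) used = 0.1859 x 0.006130 = 0.001140 mol, which equals the excess n(HCl).
So n(HCl) consumed by the sample = 0.01745 - 0.001140 = 0.01632 mol.
n(KOH) = 0.01632 / 1 = 0.01632 mol.
mass KOH = 0.01632 x 56.11 = 0.9155 g, so %KOH = 0.9155/1.5420 x 100 = 59.4%.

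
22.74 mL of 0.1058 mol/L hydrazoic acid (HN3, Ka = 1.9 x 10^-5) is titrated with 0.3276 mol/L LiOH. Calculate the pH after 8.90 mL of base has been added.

n(acid) = 0.1058 x 0.02274 = 0.002406 mol; n(LiOH) added = 0.3276 x 0.008900 = 0.002916 mol.
Base is in excess by 0.002916 - 0.002406 = 0.0005097 mol in a total volume of 0.03164 L.
[OH^-] = 0.0005097/0.03164 = 0.01611 M, so pOH = 1.79 and pH = 14.00 - 1.79 = 12.21.

12.21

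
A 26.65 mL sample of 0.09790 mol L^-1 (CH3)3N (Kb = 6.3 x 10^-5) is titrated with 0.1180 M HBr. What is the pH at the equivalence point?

n((CH3)3N) = 0.09790 x 0.02665 = 0.002609 mol; V(HBr) at equivalence = 0.002609/0.1180 = 0.02211 L.
At equivalence the base is fully converted to (CH3)3NH+; total volume = 0.04876 L, so [(CH3)3NH+] = 0.002609/0.04876 = 0.05351 M.
Ka((CH3)3NH+) = Kw/Kb = 1.0e-14 / 6.3 x 10^-5 = 1.59e-10.
[H^+] = sqrt(Ka x [(CH3)3NH+]) = sqrt(1.59e-10 x 0.05351) = 2.91e-6 M.
pH = -log(2.91e-6) = 5.54.

5.54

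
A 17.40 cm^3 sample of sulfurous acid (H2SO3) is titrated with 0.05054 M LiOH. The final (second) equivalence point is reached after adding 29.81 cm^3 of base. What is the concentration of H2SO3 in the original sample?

n(LiOH) = 0.05054 x 0.02981 = 0.001507 mol.
At the final (second) equivalence point, 2 mol OH^- react per mol H2SO3, so n(H2SO3) = 0.001507 / 2 = 0.0007533 mol.
[H2SO3] = 0.0007533 / 0.01740 L = 0.0433 M.

0.0433 M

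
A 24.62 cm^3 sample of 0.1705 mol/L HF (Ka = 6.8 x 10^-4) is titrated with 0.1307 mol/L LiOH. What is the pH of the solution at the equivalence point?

n(HF) = 0.1705 x 0.02462 = 0.004198 mol; V(LiOH) at equivalence = 0.004198/0.1307 = 0.03212 L.
At equivalence all the acid is converted to F-; total volume = 0.02462 + 0.03212 = 0.05674 L, so [F-] = 0.004198/0.05674 = 0.07399 M.
Kb = Kw/Ka = 1.0e-14 / 6.8 x 10^-4 = 1.47e-11.
[OH^-] = sqrt(Kb x [F-]) = sqrt(1.47e-11 x 0.07399) = 1.04e-6 M.
pOH = 5.98, so pH = 14.00 - 5.98 = 8.02.

8.02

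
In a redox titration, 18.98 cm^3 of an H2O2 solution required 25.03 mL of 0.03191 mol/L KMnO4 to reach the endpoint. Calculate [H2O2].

n(KMnO4) = 0.03191 x 0.02503 = 0.0007987 mol.
From the balanced equation, 2 mol KMnO4 reacts with 5 mol H2O2, so n(H2O2) = 0.0007987 x 5/2 = 0.001997 mol.
[H2O2] = 0.001997 / 0.01898 L = 0.105 M.

0.105 M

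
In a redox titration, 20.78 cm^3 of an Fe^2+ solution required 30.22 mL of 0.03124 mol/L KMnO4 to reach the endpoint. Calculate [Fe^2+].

0.227 M

n(KMnO4) = 0.03124 x 0.03022 = 0.0009441 mol.
From the balanced equation, 1 mol KMnO4 reacts with 5 mol Fe^2+, so n(Fe^2+) = 0.0009441 x 5/1 = 0.004720 mol.
[Fe^2+] = 0.004720 / 0.02078 L = 0.227 M.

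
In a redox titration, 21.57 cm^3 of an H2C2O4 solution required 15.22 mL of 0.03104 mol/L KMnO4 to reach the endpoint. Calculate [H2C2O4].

n(KMnO4) = 0.03104 x 0.01522 = 0.0004724 mol.
From the balanced equation, 2 mol KMnO4 reacts with 5 mol H2C2O4, so n(H2C2O4) = 0.0004724 x 5/2 = 0.001181 mol.
[H2C2O4] = 0.001181 / 0.02157 L = 0.0548 M.

0.0548 M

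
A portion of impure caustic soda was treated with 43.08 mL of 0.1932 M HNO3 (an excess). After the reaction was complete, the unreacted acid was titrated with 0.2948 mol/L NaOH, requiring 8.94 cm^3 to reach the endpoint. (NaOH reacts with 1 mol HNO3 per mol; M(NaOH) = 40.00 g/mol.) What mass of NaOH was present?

0.228 g

Total n(HNO3) added = 0.1932 x 0.04308 = 0.008323 mol.
n(NaOH) used = 0.2948 x 0.008940 = 0.002636 mol, which equals the excess n(HNO3).
So n(HNO3) consumed by the sample = 0.008323 - 0.002636 = 0.005688 mol.
n(NaOH) = 0.005688 / 1 = 0.005688 mol.
mass = 0.005688 mol x 40.00 g/mol = 0.228 g.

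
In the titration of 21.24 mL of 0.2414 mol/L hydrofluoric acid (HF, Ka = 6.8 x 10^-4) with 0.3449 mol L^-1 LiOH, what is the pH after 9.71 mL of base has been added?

3.44

Initial n(HF) = 0.2414 x 0.02124 = 0.005127 mol.
n(LiOH) added = 0.3449 x 0.009710 = 0.003349 mol, converting that many moles of HF to F-.
Remaining n(HF) = 0.001778 mol; n(F-) = 0.003349 mol.
By Henderson-Hasselbalch, pH = pKa + log([A^-]/[HA]) = 3.17 + log(0.003349/0.001778) = 3.17 + (+0.27) = 3.44.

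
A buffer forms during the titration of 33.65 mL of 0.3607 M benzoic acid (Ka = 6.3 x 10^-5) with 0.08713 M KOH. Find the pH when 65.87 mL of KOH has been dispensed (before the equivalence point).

Initial n(C6H5COOH) = 0.3607 x 0.03365 = 0.01214 mol.
n(KOH) added = 0.08713 x 0.06587 = 0.005739 mol, converting that many moles of C6H5COOH to C6H5COO-.
Remaining n(C6H5COOH) = 0.006398 mol; n(C6H5COO-) = 0.005739 mol.
By Henderson-Hasselbalch, pH = pKa + log([A^-]/[HA]) = 4.20 + log(0.005739/0.006398) = 4.20 + (-0.05) = 4.15.

4.15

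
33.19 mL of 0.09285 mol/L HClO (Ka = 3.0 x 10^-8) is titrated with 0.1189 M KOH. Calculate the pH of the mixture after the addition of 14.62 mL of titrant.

Initial n(HClO) = 0.09285 x 0.03319 = 0.003082 mol.
n(KOH) added = 0.1189 x 0.01462 = 0.001738 mol, converting that many moles of HClO to ClO-.
Remaining n(HClO) = 0.001343 mol; n(ClO-) = 0.001738 mol.
By Henderson-Hasselbalch, pH = pKa + log([A^-]/[HA]) = 7.52 + log(0.001738/0.001343) = 7.52 + (+0.11) = 7.63.

7.63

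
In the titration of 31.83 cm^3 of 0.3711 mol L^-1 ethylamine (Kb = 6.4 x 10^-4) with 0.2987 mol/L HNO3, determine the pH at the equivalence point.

5.79

n(C2H5NH2) = 0.3711 x 0.03183 = 0.01181 mol; V(HNO3) at equivalence = 0.01181/0.2987 = 0.03955 L.
At equivalence the base is fully converted to C2H5NH3+; total volume = 0.07138 L, so [C2H5NH3+] = 0.01181/0.07138 = 0.1655 M.
Ka(C2H5NH3+) = Kw/Kb = 1.0e-14 / 6.4 x 10^-4 = 1.56e-11.
[H^+] = sqrt(Ka x [C2H5NH3+]) = sqrt(1.56e-11 x 0.1655) = 1.61e-6 M.
pH = -log(1.61e-6) = 5.79.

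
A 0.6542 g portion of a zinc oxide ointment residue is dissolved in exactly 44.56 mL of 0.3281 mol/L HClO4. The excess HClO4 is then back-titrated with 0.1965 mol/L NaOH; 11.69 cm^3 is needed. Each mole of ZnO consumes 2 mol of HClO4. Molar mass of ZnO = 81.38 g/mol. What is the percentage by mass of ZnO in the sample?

76.6%

Total n(HClO4) added = 0.3281 x 0.04456 = 0.01462 mol.
n(NaOH) used = 0.1965 x 0.01169 = 0.002297 mol, which equals the excess n(HClO4).
So n(HClO4) consumed by the sample = 0.01462 - 0.002297 = 0.01232 mol.
n(ZnO) = 0.01232 / 2 = 0.006162 mol.
mass ZnO = 0.006162 x 81.38 = 0.5014 g, so %ZnO = 0.5014/0.6542 x 100 = 76.6%.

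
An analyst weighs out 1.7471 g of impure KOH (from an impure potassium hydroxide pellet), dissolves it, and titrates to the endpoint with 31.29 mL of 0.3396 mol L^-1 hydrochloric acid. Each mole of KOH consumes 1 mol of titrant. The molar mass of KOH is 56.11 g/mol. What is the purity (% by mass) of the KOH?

n(HCl) = 0.3396 x 0.03129 = 0.01063 mol.
n(KOH) = 0.01063 / 1 = 0.01063 mol.
mass of KOH = 0.01063 x 56.11 = 0.5962 g.
% purity = 0.5962 / 1.7471 x 100 = 34.1%.

34.1%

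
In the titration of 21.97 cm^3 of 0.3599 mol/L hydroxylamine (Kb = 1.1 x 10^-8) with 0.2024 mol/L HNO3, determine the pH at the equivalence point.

n(NH2OH) = 0.3599 x 0.02197 = 0.007907 mol; V(HNO3) at equivalence = 0.007907/0.2024 = 0.03907 L.
At equivalence the base is fully converted to NH3OH+; total volume = 0.06104 L, so [NH3OH+] = 0.007907/0.06104 = 0.1295 M.
Ka(NH3OH+) = Kw/Kb = 1.0e-14 / 1.1 x 10^-8 = 9.09e-7.
[H^+] = sqrt(Ka x [NH3OH+]) = sqrt(9.09e-7 x 0.1295) = 0.000343 M.
pH = -log(0.000343) = 3.46.

3.46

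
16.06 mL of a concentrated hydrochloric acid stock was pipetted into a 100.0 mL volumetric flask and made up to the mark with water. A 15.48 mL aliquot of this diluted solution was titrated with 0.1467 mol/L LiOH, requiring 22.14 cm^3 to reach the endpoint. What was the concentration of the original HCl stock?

1.31 M

n(LiOH) = 0.1467 x 0.02214 = 0.003248 mol.
n(HCl) in the aliquot = 0.003248 mol.
[diluted HCl] = 0.003248 / 0.01548 = 0.2098 M.
Dilution factor = 100.0/16.06 = 6.227, so [stock] = 0.2098 x 6.227 = 1.31 M.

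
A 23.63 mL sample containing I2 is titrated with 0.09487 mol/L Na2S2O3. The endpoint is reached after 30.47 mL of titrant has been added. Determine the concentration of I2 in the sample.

0.0612 M

n(Na2S2O3) = 0.09487 x 0.03047 = 0.002891 mol.
From the balanced equation, 2 mol Na2S2O3 reacts with 1 mol I2, so n(I2) = 0.002891 x 1/2 = 0.001445 mol.
[I2] = 0.001445 / 0.02363 L = 0.0612 M.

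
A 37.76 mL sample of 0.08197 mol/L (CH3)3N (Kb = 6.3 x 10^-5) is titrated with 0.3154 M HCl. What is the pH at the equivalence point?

n((CH3)3N) = 0.08197 x 0.03776 = 0.003095 mol; V(HCl) at equivalence = 0.003095/0.3154 = 0.009814 L.
At equivalence the base is fully converted to (CH3)3NH+; total volume = 0.04757 L, so [(CH3)3NH+] = 0.003095/0.04757 = 0.06506 M.
Ka((CH3)3NH+) = Kw/Kb = 1.0e-14 / 6.3 x 10^-5 = 1.59e-10.
[H^+] = sqrt(Ka x [(CH3)3NH+]) = sqrt(1.59e-10 x 0.06506) = 3.21e-6 M.
pH = -log(3.21e-6) = 5.49.

5.49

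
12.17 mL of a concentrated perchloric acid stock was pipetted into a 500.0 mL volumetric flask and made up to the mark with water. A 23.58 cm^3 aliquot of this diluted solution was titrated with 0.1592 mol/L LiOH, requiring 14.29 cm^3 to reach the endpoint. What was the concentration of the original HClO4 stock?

n(LiOH) = 0.1592 x 0.01429 = 0.002275 mol.
n(HClO4) in the aliquot = 0.002275 mol.
[diluted HClO4] = 0.002275 / 0.02358 = 0.09648 M.
Dilution factor = 500.0/12.17 = 41.08, so [stock] = 0.09648 x 41.08 = 3.96 M.

3.96 M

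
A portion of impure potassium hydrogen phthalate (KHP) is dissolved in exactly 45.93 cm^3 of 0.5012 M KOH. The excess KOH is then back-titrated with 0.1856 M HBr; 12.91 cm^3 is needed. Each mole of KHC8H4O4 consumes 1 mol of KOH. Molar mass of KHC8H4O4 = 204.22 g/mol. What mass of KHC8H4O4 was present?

Total n(KOH) added = 0.5012 x 0.04593 = 0.02302 mol.
n(HBr) used = 0.1856 x 0.01291 = 0.002396 mol, which equals the excess n(KOH).
So n(KOH) consumed by the sample = 0.02302 - 0.002396 = 0.02062 mol.
n(KHC8H4O4) = 0.02062 / 1 = 0.02062 mol.
mass = 0.02062 mol x 204.22 g/mol = 4.21 g.

4.21 g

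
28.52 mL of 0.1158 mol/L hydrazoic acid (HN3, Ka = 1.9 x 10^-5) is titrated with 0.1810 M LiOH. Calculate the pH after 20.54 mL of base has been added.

n(acid) = 0.1158 x 0.02852 = 0.003303 mol; n(LiOH) added = 0.1810 x 0.02054 = 0.003718 mol.
Base is in excess by 0.003718 - 0.003303 = 0.0004151 mol in a total volume of 0.04906 L.
[OH^-] = 0.0004151/0.04906 = 0.008462 M, so pOH = 2.07 and pH = 14.00 - 2.07 = 11.93.

11.93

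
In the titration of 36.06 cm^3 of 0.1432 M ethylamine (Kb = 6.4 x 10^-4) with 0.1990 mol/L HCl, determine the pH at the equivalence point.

5.94

n(C2H5NH2) = 0.1432 x 0.03606 = 0.005164 mol; V(HCl) at equivalence = 0.005164/0.1990 = 0.02595 L.
At equivalence the base is fully converted to C2H5NH3+; total volume = 0.06201 L, so [C2H5NH3+] = 0.005164/0.06201 = 0.08328 M.
Ka(C2H5NH3+) = Kw/Kb = 1.0e-14 / 6.4 x 10^-4 = 1.56e-11.
[H^+] = sqrt(Ka x [C2H5NH3+]) = sqrt(1.56e-11 x 0.08328) = 1.14e-6 M.
pH = -log(1.14e-6) = 5.94.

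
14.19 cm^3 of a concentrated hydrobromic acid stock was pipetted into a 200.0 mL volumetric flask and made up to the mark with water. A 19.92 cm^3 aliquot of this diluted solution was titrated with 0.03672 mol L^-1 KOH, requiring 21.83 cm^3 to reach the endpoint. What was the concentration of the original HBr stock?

n(KOH) = 0.03672 x 0.02183 = 0.0008016 mol.
n(HBr) in the aliquot = 0.0008016 mol.
[diluted HBr] = 0.0008016 / 0.01992 = 0.04024 M.
Dilution factor = 200.0/14.19 = 14.09, so [stock] = 0.04024 x 14.09 = 0.567 M.

0.567 M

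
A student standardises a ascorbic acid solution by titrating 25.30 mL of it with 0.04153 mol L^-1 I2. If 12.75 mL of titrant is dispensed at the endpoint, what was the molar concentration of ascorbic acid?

0.0209 M

n(I2) = 0.04153 x 0.01275 = 0.0005295 mol.
From the balanced equation, 1 mol I2 reacts with 1 mol ascorbic acid, so n(ascorbic acid) = 0.0005295 x 1/1 = 0.0005295 mol.
[ascorbic acid] = 0.0005295 / 0.02530 L = 0.0209 M.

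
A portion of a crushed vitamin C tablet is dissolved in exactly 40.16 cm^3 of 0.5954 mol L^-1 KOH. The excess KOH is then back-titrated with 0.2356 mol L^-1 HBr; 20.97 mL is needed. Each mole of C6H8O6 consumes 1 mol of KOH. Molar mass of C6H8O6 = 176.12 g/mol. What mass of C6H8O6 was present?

Total n(KOH) added = 0.5954 x 0.04016 = 0.02391 mol.
n(HBr) used = 0.2356 x 0.02097 = 0.004941 mol, which equals the excess n(KOH).
So n(KOH) consumed by the sample = 0.02391 - 0.004941 = 0.01897 mol.
n(C6H8O6) = 0.01897 / 1 = 0.01897 mol.
mass = 0.01897 mol x 176.12 g/mol = 3.34 g.

3.34 g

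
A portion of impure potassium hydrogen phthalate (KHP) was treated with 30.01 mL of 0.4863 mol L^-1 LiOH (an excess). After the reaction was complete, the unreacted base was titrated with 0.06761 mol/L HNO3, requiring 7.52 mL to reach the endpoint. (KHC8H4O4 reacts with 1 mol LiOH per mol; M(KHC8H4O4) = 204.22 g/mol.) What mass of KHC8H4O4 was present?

Total n(LiOH) added = 0.4863 x 0.03001 = 0.01459 mol.
n(HNO3) used = 0.06761 x 0.007520 = 0.0005084 mol, which equals the excess n(LiOH).
So n(LiOH) consumed by the sample = 0.01459 - 0.0005084 = 0.01409 mol.
n(KHC8H4O4) = 0.01409 / 1 = 0.01409 mol.
mass = 0.01409 mol x 204.22 g/mol = 2.88 g.

2.88 g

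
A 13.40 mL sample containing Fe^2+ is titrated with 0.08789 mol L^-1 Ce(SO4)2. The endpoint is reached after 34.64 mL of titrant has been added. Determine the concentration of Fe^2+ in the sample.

n(Ce(SO4)2) = 0.08789 x 0.03464 = 0.003045 mol.
From the balanced equation, 1 mol Ce(SO4)2 reacts with 1 mol Fe^2+, so n(Fe^2+) = 0.003045 x 1/1 = 0.003045 mol.
[Fe^2+] = 0.003045 / 0.01340 L = 0.227 M.

0.227 M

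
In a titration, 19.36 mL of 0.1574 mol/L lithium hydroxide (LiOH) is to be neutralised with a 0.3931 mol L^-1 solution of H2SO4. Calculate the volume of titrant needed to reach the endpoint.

n(LiOH) = 0.1574 mol/L x 0.01936 L = 0.003047 mol.
The neutralisation is 2 LiOH : 1 H2SO4, so n(H2SO4) = 0.003047 x 1/2 = 0.001524 mol.
V(H2SO4) = 0.001524 / 0.3931 = 0.003876 L = 3.88 mL.

3.88 mL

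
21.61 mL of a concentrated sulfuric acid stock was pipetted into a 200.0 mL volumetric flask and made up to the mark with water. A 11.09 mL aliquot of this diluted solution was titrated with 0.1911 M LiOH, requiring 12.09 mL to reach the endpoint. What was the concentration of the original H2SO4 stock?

0.964 M

n(LiOH) = 0.1911 x 0.01209 = 0.002310 mol.
n(H2SO4) in the aliquot = 0.002310 x 1/2 = 0.001155 mol.
[diluted H2SO4] = 0.001155 / 0.01109 = 0.1042 M.
Dilution factor = 200.0/21.61 = 9.255, so [stock] = 0.1042 x 9.255 = 0.964 M.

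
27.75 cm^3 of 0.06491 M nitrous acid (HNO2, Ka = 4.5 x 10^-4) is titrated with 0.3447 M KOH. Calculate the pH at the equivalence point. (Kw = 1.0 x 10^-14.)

8.04

n(HNO2) = 0.06491 x 0.02775 = 0.001801 mol; V(KOH) at equivalence = 0.001801/0.3447 = 0.005226 L.
At equivalence all the acid is converted to NO2-; total volume = 0.02775 + 0.005226 = 0.03298 L, so [NO2-] = 0.001801/0.03298 = 0.05462 M.
Kb = Kw/Ka = 1.0e-14 / 4.5 x 10^-4 = 2.22e-11.
[OH^-] = sqrt(Kb x [NO2-]) = sqrt(2.22e-11 x 0.05462) = 1.10e-6 M.
pOH = 5.96, so pH = 14.00 - 5.96 = 8.04.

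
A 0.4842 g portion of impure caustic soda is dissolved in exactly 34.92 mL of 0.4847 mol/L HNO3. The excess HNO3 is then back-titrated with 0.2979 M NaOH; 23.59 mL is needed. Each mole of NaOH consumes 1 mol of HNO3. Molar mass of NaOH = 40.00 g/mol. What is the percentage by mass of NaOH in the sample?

81.8%

Total n(HNO3) added = 0.4847 x 0.03492 = 0.01693 mol.
n(NaOH) used = 0.2979 x 0.02359 = 0.007027 mol, which equals the excess n(HNO3).
So n(HNO3) consumed by the sample = 0.01693 - 0.007027 = 0.009898 mol.
n(NaOH) = 0.009898 / 1 = 0.009898 mol.
mass NaOH = 0.009898 x 40.00 = 0.3959 g, so %NaOH = 0.3959/0.4842 x 100 = 81.8%.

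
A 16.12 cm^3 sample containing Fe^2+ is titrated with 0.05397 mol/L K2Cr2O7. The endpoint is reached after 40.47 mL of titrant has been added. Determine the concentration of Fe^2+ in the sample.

n(K2Cr2O7) = 0.05397 x 0.04047 = 0.002184 mol.
From the balanced equation, 1 mol K2Cr2O7 reacts with 6 mol Fe^2+, so n(Fe^2+) = 0.002184 x 6/1 = 0.01310 mol.
[Fe^2+] = 0.01310 / 0.01612 L = 0.813 M.

0.813 M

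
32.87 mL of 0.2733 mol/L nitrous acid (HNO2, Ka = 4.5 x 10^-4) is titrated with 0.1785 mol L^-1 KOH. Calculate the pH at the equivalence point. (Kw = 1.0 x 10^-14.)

8.19

n(HNO2) = 0.2733 x 0.03287 = 0.008983 mol; V(KOH) at equivalence = 0.008983/0.1785 = 0.05033 L.
At equivalence all the acid is converted to NO2-; total volume = 0.03287 + 0.05033 = 0.08320 L, so [NO2-] = 0.008983/0.08320 = 0.1080 M.
Kb = Kw/Ka = 1.0e-14 / 4.5 x 10^-4 = 2.22e-11.
[OH^-] = sqrt(Kb x [NO2-]) = sqrt(2.22e-11 x 0.1080) = 1.55e-6 M.
pOH = 5.81, so pH = 14.00 - 5.81 = 8.19.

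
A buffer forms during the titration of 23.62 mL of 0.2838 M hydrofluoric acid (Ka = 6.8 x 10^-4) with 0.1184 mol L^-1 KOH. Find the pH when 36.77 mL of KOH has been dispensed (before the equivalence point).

Initial n(HF) = 0.2838 x 0.02362 = 0.006703 mol.
n(KOH) added = 0.1184 x 0.03677 = 0.004354 mol, converting that many moles of HF to F-.
Remaining n(HF) = 0.002350 mol; n(F-) = 0.004354 mol.
By Henderson-Hasselbalch, pH = pKa + log([A^-]/[HA]) = 3.17 + log(0.004354/0.002350) = 3.17 + (+0.27) = 3.44.

3.44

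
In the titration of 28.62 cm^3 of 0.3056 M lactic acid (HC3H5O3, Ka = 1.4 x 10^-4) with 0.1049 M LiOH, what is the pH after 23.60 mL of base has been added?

Initial n(HC3H5O3) = 0.3056 x 0.02862 = 0.008746 mol.
n(LiOH) added = 0.1049 x 0.02360 = 0.002476 mol, converting that many moles of HC3H5O3 to C3H5O3-.
Remaining n(HC3H5O3) = 0.006271 mol; n(C3H5O3-) = 0.002476 mol.
By Henderson-Hasselbalch, pH = pKa + log([A^-]/[HA]) = 3.85 + log(0.002476/0.006271) = 3.85 + (-0.40) = 3.45.

3.45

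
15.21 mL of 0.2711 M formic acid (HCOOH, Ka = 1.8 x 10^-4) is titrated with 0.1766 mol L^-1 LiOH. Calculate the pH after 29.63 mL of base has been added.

12.39

n(acid) = 0.2711 x 0.01521 = 0.004123 mol; n(LiOH) added = 0.1766 x 0.02963 = 0.005233 mol.
Base is in excess by 0.005233 - 0.004123 = 0.001109 mol in a total volume of 0.04484 L.
[OH^-] = 0.001109/0.04484 = 0.02474 M, so pOH = 1.61 and pH = 14.00 - 1.61 = 12.39.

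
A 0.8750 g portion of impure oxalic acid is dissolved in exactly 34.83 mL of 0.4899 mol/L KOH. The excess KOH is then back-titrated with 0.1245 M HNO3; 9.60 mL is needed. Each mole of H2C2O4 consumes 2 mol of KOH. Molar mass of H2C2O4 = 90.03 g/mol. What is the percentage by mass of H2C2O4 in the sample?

81.6%

Total n(KOH) added = 0.4899 x 0.03483 = 0.01706 mol.
n(HNO3) used = 0.1245 x 0.009600 = 0.001195 mol, which equals the excess n(KOH).
So n(KOH) consumed by the sample = 0.01706 - 0.001195 = 0.01587 mol.
n(H2C2O4) = 0.01587 / 2 = 0.007934 mol.
mass H2C2O4 = 0.007934 x 90.03 = 0.7143 g, so %H2C2O4 = 0.7143/0.8750 x 100 = 81.6%.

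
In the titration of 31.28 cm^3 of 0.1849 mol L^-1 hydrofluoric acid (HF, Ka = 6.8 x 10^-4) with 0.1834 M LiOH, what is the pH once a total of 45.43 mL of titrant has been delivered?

12.52

n(acid) = 0.1849 x 0.03128 = 0.005784 mol; n(LiOH) added = 0.1834 x 0.04543 = 0.008332 mol.
Base is in excess by 0.008332 - 0.005784 = 0.002548 mol in a total volume of 0.07671 L.
[OH^-] = 0.002548/0.07671 = 0.03322 M, so pOH = 1.48 and pH = 14.00 - 1.48 = 12.52.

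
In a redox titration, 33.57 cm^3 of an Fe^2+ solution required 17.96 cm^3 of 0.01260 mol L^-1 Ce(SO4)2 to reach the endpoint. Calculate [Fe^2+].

n(Ce(SO4)2) = 0.01260 x 0.01796 = 0.0002263 mol.
From the balanced equation, 1 mol Ce(SO4)2 reacts with 1 mol Fe^2+, so n(Fe^2+) = 0.0002263 x 1/1 = 0.0002263 mol.
[Fe^2+] = 0.0002263 / 0.03357 L = 0.00674 M.

0.00674 M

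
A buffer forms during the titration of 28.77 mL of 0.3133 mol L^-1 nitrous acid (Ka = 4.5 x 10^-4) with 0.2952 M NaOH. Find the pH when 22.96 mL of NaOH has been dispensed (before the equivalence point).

Initial n(HNO2) = 0.3133 x 0.02877 = 0.009014 mol.
n(NaOH) added = 0.2952 x 0.02296 = 0.006778 mol, converting that many moles of HNO2 to NO2-.
Remaining n(HNO2) = 0.002236 mol; n(NO2-) = 0.006778 mol.
By Henderson-Hasselbalch, pH = pKa + log([A^-]/[HA]) = 3.35 + log(0.006778/0.002236) = 3.35 + (+0.48) = 3.83.

3.83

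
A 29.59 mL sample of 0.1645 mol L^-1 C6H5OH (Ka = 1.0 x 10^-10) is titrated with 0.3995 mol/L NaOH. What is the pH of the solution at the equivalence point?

n(C6H5OH) = 0.1645 x 0.02959 = 0.004868 mol; V(NaOH) at equivalence = 0.004868/0.3995 = 0.01218 L.
At equivalence all the acid is converted to C6H5O-; total volume = 0.02959 + 0.01218 = 0.04177 L, so [C6H5O-] = 0.004868/0.04177 = 0.1165 M.
Kb = Kw/Ka = 1.0e-14 / 1.0 x 10^-10 = 0.000100.
[OH^-] = sqrt(Kb x [C6H5O-]) = sqrt(0.000100 x 0.1165) = 0.00341 M.
pOH = 2.47, so pH = 14.00 - 2.47 = 11.53.

11.53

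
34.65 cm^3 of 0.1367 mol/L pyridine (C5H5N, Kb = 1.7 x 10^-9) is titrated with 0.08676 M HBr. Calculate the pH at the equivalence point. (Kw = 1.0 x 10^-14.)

3.25

n(C5H5N) = 0.1367 x 0.03465 = 0.004737 mol; V(HBr) at equivalence = 0.004737/0.08676 = 0.05459 L.
At equivalence the base is fully converted to C5H5NH+; total volume = 0.08924 L, so [C5H5NH+] = 0.004737/0.08924 = 0.05307 M.
Ka(C5H5NH+) = Kw/Kb = 1.0e-14 / 1.7 x 10^-9 = 5.88e-6.
[H^+] = sqrt(Ka x [C5H5NH+]) = sqrt(5.88e-6 x 0.05307) = 0.000559 M.
pH = -log(0.000559) = 3.25.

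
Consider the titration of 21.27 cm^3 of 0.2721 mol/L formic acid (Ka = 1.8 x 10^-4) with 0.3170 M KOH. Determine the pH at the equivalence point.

8.46

n(HCOOH) = 0.2721 x 0.02127 = 0.005788 mol; V(KOH) at equivalence = 0.005788/0.3170 = 0.01826 L.
At equivalence all the acid is converted to HCOO-; total volume = 0.02127 + 0.01826 = 0.03953 L, so [HCOO-] = 0.005788/0.03953 = 0.1464 M.
Kb = Kw/Ka = 1.0e-14 / 1.8 x 10^-4 = 5.56e-11.
[OH^-] = sqrt(Kb x [HCOO-]) = sqrt(5.56e-11 x 0.1464) = 2.85e-6 M.
pOH = 5.54, so pH = 14.00 - 5.54 = 8.46.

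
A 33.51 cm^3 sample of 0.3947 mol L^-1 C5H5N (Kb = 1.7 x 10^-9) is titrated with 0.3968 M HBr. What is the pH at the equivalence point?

2.97

n(C5H5N) = 0.3947 x 0.03351 = 0.01323 mol; V(HBr) at equivalence = 0.01323/0.3968 = 0.03333 L.
At equivalence the base is fully converted to C5H5NH+; total volume = 0.06684 L, so [C5H5NH+] = 0.01323/0.06684 = 0.1979 M.
Ka(C5H5NH+) = Kw/Kb = 1.0e-14 / 1.7 x 10^-9 = 5.88e-6.
[H^+] = sqrt(Ka x [C5H5NH+]) = sqrt(5.88e-6 x 0.1979) = 0.00108 M.
pH = -log(0.00108) = 2.97.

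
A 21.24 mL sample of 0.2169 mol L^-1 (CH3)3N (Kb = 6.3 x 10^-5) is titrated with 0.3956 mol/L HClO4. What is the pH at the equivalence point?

n((CH3)3N) = 0.2169 x 0.02124 = 0.004607 mol; V(HClO4) at equivalence = 0.004607/0.3956 = 0.01165 L.
At equivalence the base is fully converted to (CH3)3NH+; total volume = 0.03289 L, so [(CH3)3NH+] = 0.004607/0.03289 = 0.1401 M.
Ka((CH3)3NH+) = Kw/Kb = 1.0e-14 / 6.3 x 10^-5 = 1.59e-10.
[H^+] = sqrt(Ka x [(CH3)3NH+]) = sqrt(1.59e-10 x 0.1401) = 4.72e-6 M.
pH = -log(4.72e-6) = 5.33.

5.33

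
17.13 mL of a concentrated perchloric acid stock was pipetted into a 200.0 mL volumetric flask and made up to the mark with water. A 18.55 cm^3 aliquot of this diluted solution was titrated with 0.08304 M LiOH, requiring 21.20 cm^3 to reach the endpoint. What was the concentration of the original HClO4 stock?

n(LiOH) = 0.08304 x 0.02120 = 0.001760 mol.
n(HClO4) in the aliquot = 0.001760 mol.
[diluted HClO4] = 0.001760 / 0.01855 = 0.09490 M.
Dilution factor = 200.0/17.13 = 11.68, so [stock] = 0.09490 x 11.68 = 1.11 M.

1.11 M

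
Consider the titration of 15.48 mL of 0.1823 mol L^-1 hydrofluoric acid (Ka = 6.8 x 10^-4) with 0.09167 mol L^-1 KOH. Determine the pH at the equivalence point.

7.98

n(HF) = 0.1823 x 0.01548 = 0.002822 mol; V(KOH) at equivalence = 0.002822/0.09167 = 0.03078 L.
At equivalence all the acid is converted to F-; total volume = 0.01548 + 0.03078 = 0.04626 L, so [F-] = 0.002822/0.04626 = 0.06100 M.
Kb = Kw/Ka = 1.0e-14 / 6.8 x 10^-4 = 1.47e-11.
[OH^-] = sqrt(Kb x [F-]) = sqrt(1.47e-11 x 0.06100) = 9.47e-7 M.
pOH = 6.02, so pH = 14.00 - 6.02 = 7.98.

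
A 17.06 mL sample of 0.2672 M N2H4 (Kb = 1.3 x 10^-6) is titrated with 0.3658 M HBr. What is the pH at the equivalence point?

n(N2H4) = 0.2672 x 0.01706 = 0.004558 mol; V(HBr) at equivalence = 0.004558/0.3658 = 0.01246 L.
At equivalence the base is fully converted to N2H5+; total volume = 0.02952 L, so [N2H5+] = 0.004558/0.02952 = 0.1544 M.
Ka(N2H5+) = Kw/Kb = 1.0e-14 / 1.3 x 10^-6 = 7.69e-9.
[H^+] = sqrt(Ka x [N2H5+]) = sqrt(7.69e-9 x 0.1544) = 3.45e-5 M.
pH = -log(3.45e-5) = 4.46.

4.46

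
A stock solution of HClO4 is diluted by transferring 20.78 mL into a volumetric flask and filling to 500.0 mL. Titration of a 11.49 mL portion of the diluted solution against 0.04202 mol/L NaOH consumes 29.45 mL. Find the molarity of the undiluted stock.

2.59 M

n(NaOH) = 0.04202 x 0.02945 = 0.001237 mol.
n(HClO4) in the aliquot = 0.001237 mol.
[diluted HClO4] = 0.001237 / 0.01149 = 0.1077 M.
Dilution factor = 500.0/20.78 = 24.06, so [stock] = 0.1077 x 24.06 = 2.59 M.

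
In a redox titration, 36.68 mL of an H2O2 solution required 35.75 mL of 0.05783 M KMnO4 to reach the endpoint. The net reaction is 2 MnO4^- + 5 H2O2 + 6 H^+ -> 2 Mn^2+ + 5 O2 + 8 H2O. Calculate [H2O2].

0.141 M

n(KMnO4) = 0.05783 x 0.03575 = 0.002067 mol.
From the balanced equation, 2 mol KMnO4 reacts with 5 mol H2O2, so n(H2O2) = 0.002067 x 5/2 = 0.005169 mol.
[H2O2] = 0.005169 / 0.03668 L = 0.141 M.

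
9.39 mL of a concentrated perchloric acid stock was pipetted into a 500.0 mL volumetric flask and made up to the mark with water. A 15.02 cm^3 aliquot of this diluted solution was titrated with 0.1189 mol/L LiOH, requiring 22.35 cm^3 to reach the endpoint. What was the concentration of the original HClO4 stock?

9.42 M

n(LiOH) = 0.1189 x 0.02235 = 0.002657 mol.
n(HClO4) in the aliquot = 0.002657 mol.
[diluted HClO4] = 0.002657 / 0.01502 = 0.1769 M.
Dilution factor = 500.0/9.390 = 53.25, so [stock] = 0.1769 x 53.25 = 9.42 M.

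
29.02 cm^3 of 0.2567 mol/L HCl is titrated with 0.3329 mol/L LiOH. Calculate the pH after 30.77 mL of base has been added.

n(acid) = 0.2567 x 0.02902 = 0.007449 mol; n(LiOH) added = 0.3329 x 0.03077 = 0.01024 mol.
Base is in excess by 0.01024 - 0.007449 = 0.002794 mol in a total volume of 0.05979 L.
[OH^-] = 0.002794/0.05979 = 0.04673 M, so pOH = 1.33 and pH = 14.00 - 1.33 = 12.67.

12.67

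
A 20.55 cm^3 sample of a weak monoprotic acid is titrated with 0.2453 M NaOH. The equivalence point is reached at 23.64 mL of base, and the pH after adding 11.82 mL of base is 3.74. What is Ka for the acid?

1.8 x 10^-4

11.82 mL is half of the equivalence volume, so this is the half-equivalence point where [HA] = [A^-].
At half-equivalence pH = pKa, so pKa = 3.74.
Ka = 10^(-3.74) = 1.8 x 10^-4.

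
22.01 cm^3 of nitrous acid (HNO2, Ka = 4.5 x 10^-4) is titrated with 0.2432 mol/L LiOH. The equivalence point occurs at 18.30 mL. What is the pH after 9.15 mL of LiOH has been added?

9.15 mL is exactly half the equivalence volume (18.30/2), i.e. the half-equivalence point.
There, n(HA) = n(A^-), so pH = pKa = -log(4.5 x 10^-4) = 3.35.

3.35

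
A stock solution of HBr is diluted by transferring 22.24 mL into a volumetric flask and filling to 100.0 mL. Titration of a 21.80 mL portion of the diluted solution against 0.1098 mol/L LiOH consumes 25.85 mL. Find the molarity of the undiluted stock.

0.585 M

n(LiOH) = 0.1098 x 0.02585 = 0.002838 mol.
n(HBr) in the aliquot = 0.002838 mol.
[diluted HBr] = 0.002838 / 0.02180 = 0.1302 M.
Dilution factor = 100.0/22.24 = 4.496, so [stock] = 0.1302 x 4.496 = 0.585 M.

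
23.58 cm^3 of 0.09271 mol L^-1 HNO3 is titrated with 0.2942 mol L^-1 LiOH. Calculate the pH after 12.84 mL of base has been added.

n(acid) = 0.09271 x 0.02358 = 0.002186 mol; n(LiOH) added = 0.2942 x 0.01284 = 0.003778 mol.
Base is in excess by 0.003778 - 0.002186 = 0.001591 mol in a total volume of 0.03642 L.
[OH^-] = 0.001591/0.03642 = 0.04370 M, so pOH = 1.36 and pH = 14.00 - 1.36 = 12.64.

12.64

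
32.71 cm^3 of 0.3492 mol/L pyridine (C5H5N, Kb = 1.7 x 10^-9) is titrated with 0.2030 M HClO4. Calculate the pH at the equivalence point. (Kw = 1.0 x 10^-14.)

n(C5H5N) = 0.3492 x 0.03271 = 0.01142 mol; V(HClO4) at equivalence = 0.01142/0.2030 = 0.05627 L.
At equivalence the base is fully converted to C5H5NH+; total volume = 0.08898 L, so [C5H5NH+] = 0.01142/0.08898 = 0.1284 M.
Ka(C5H5NH+) = Kw/Kb = 1.0e-14 / 1.7 x 10^-9 = 5.88e-6.
[H^+] = sqrt(Ka x [C5H5NH+]) = sqrt(5.88e-6 x 0.1284) = 0.000869 M.
pH = -log(0.000869) = 3.06.

3.06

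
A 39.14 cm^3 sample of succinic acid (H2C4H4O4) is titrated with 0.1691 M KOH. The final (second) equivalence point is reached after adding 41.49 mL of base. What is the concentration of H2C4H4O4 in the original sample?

n(KOH) = 0.1691 x 0.04149 = 0.007016 mol.
At the final (second) equivalence point, 2 mol OH^- react per mol H2C4H4O4, so n(H2C4H4O4) = 0.007016 / 2 = 0.003508 mol.
[H2C4H4O4] = 0.003508 / 0.03914 L = 0.0896 M.

0.0896 M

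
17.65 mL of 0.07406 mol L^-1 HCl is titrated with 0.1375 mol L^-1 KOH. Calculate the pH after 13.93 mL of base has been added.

12.28

n(acid) = 0.07406 x 0.01765 = 0.001307 mol; n(KOH) added = 0.1375 x 0.01393 = 0.001915 mol.
Base is in excess by 0.001915 - 0.001307 = 0.0006082 mol in a total volume of 0.03158 L.
[OH^-] = 0.0006082/0.03158 = 0.01926 M, so pOH = 1.72 and pH = 14.00 - 1.72 = 12.28.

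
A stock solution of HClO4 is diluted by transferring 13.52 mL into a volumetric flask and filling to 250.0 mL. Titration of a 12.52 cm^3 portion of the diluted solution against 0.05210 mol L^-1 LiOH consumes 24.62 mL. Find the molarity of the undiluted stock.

n(LiOH) = 0.05210 x 0.02462 = 0.001283 mol.
n(HClO4) in the aliquot = 0.001283 mol.
[diluted HClO4] = 0.001283 / 0.01252 = 0.1025 M.
Dilution factor = 250.0/13.52 = 18.49, so [stock] = 0.1025 x 18.49 = 1.89 M.

1.89 M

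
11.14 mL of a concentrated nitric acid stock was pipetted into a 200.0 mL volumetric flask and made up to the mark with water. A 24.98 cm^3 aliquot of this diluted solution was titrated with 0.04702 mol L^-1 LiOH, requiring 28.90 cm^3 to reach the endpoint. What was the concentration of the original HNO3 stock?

0.977 M

n(LiOH) = 0.04702 x 0.02890 = 0.001359 mol.
n(HNO3) in the aliquot = 0.001359 mol.
[diluted HNO3] = 0.001359 / 0.02498 = 0.05440 M.
Dilution factor = 200.0/11.14 = 17.95, so [stock] = 0.05440 x 17.95 = 0.977 M.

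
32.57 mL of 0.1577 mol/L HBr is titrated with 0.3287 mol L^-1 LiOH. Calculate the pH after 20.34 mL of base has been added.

n(acid) = 0.1577 x 0.03257 = 0.005136 mol; n(LiOH) added = 0.3287 x 0.02034 = 0.006686 mol.
Base is in excess by 0.006686 - 0.005136 = 0.001549 mol in a total volume of 0.05291 L.
[OH^-] = 0.001549/0.05291 = 0.02928 M, so pOH = 1.53 and pH = 14.00 - 1.53 = 12.47.

12.47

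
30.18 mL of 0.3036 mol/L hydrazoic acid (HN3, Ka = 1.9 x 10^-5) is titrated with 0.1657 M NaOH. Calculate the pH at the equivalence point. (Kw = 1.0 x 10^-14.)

n(HN3) = 0.3036 x 0.03018 = 0.009163 mol; V(NaOH) at equivalence = 0.009163/0.1657 = 0.05530 L.
At equivalence all the acid is converted to N3-; total volume = 0.03018 + 0.05530 = 0.08548 L, so [N3-] = 0.009163/0.08548 = 0.1072 M.
Kb = Kw/Ka = 1.0e-14 / 1.9 x 10^-5 = 5.26e-10.
[OH^-] = sqrt(Kb x [N3-]) = sqrt(5.26e-10 x 0.1072) = 7.51e-6 M.
pOH = 5.12, so pH = 14.00 - 5.12 = 8.88.

8.88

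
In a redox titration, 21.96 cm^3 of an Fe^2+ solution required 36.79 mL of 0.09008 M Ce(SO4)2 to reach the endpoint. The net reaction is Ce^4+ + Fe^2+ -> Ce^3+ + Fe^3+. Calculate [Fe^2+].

n(Ce(SO4)2) = 0.09008 x 0.03679 = 0.003314 mol.
From the balanced equation, 1 mol Ce(SO4)2 reacts with 1 mol Fe^2+, so n(Fe^2+) = 0.003314 x 1/1 = 0.003314 mol.
[Fe^2+] = 0.003314 / 0.02196 L = 0.151 M.

0.151 M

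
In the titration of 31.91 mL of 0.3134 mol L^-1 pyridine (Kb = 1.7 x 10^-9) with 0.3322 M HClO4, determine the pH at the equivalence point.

n(C5H5N) = 0.3134 x 0.03191 = 0.01000 mol; V(HClO4) at equivalence = 0.01000/0.3322 = 0.03010 L.
At equivalence the base is fully converted to C5H5NH+; total volume = 0.06201 L, so [C5H5NH+] = 0.01000/0.06201 = 0.1613 M.
Ka(C5H5NH+) = Kw/Kb = 1.0e-14 / 1.7 x 10^-9 = 5.88e-6.
[H^+] = sqrt(Ka x [C5H5NH+]) = sqrt(5.88e-6 x 0.1613) = 0.000974 M.
pH = -log(0.000974) = 3.01.

3.01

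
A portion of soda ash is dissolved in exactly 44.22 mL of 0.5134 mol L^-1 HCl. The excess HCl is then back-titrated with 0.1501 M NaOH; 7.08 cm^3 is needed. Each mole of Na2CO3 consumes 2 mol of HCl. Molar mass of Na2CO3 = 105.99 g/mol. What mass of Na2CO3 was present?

1.15 g

Total n(HCl) added = 0.5134 x 0.04422 = 0.02270 mol.
n(NaOH) used = 0.1501 x 0.007080 = 0.001063 mol, which equals the excess n(HCl).
So n(HCl) consumed by the sample = 0.02270 - 0.001063 = 0.02164 mol.
n(Na2CO3) = 0.02164 / 2 = 0.01082 mol.
mass = 0.01082 mol x 105.99 g/mol = 1.15 g.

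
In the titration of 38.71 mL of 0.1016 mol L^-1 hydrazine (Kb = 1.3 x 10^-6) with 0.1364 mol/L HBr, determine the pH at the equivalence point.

n(N2H4) = 0.1016 x 0.03871 = 0.003933 mol; V(HBr) at equivalence = 0.003933/0.1364 = 0.02883 L.
At equivalence the base is fully converted to N2H5+; total volume = 0.06754 L, so [N2H5+] = 0.003933/0.06754 = 0.05823 M.
Ka(N2H5+) = Kw/Kb = 1.0e-14 / 1.3 x 10^-6 = 7.69e-9.
[H^+] = sqrt(Ka x [N2H5+]) = sqrt(7.69e-9 x 0.05823) = 2.12e-5 M.
pH = -log(2.12e-5) = 4.67.

4.67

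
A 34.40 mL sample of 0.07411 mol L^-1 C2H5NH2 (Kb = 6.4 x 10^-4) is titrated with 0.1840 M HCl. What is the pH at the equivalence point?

6.04

n(C2H5NH2) = 0.07411 x 0.03440 = 0.002549 mol; V(HCl) at equivalence = 0.002549/0.1840 = 0.01386 L.
At equivalence the base is fully converted to C2H5NH3+; total volume = 0.04826 L, so [C2H5NH3+] = 0.002549/0.04826 = 0.05283 M.
Ka(C2H5NH3+) = Kw/Kb = 1.0e-14 / 6.4 x 10^-4 = 1.56e-11.
[H^+] = sqrt(Ka x [C2H5NH3+]) = sqrt(1.56e-11 x 0.05283) = 9.09e-7 M.
pH = -log(9.09e-7) = 6.04.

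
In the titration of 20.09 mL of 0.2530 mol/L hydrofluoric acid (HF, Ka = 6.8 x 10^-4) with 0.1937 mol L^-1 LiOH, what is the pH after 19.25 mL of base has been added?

3.61

Initial n(HF) = 0.2530 x 0.02009 = 0.005083 mol.
n(LiOH) added = 0.1937 x 0.01925 = 0.003729 mol, converting that many moles of HF to F-.
Remaining n(HF) = 0.001354 mol; n(F-) = 0.003729 mol.
By Henderson-Hasselbalch, pH = pKa + log([A^-]/[HA]) = 3.17 + log(0.003729/0.001354) = 3.17 + (+0.44) = 3.61.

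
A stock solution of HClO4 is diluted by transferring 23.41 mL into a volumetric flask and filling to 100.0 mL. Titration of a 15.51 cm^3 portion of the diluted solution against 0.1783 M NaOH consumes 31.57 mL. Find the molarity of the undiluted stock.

1.55 M

n(NaOH) = 0.1783 x 0.03157 = 0.005629 mol.
n(HClO4) in the aliquot = 0.005629 mol.
[diluted HClO4] = 0.005629 / 0.01551 = 0.3629 M.
Dilution factor = 100.0/23.41 = 4.272, so [stock] = 0.3629 x 4.272 = 1.55 M.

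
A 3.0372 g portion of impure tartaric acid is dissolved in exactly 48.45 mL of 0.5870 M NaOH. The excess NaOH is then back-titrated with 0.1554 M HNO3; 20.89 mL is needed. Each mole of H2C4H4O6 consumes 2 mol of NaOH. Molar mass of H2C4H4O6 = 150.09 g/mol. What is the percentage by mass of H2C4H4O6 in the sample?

Total n(NaOH) added = 0.5870 x 0.04845 = 0.02844 mol.
n(HNO3) used = 0.1554 x 0.02089 = 0.003246 mol, which equals the excess n(NaOH).
So n(NaOH) consumed by the sample = 0.02844 - 0.003246 = 0.02519 mol.
n(H2C4H4O6) = 0.02519 / 2 = 0.01260 mol.
mass H2C4H4O6 = 0.01260 x 150.09 = 1.891 g, so %H2C4H4O6 = 1.891/3.0372 x 100 = 62.3%.

62.3%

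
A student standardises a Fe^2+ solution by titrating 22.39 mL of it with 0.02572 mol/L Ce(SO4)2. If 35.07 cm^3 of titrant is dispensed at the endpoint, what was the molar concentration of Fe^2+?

0.0403 M

n(Ce(SO4)2) = 0.02572 x 0.03507 = 0.0009020 mol.
From the balanced equation, 1 mol Ce(SO4)2 reacts with 1 mol Fe^2+, so n(Fe^2+) = 0.0009020 x 1/1 = 0.0009020 mol.
[Fe^2+] = 0.0009020 / 0.02239 L = 0.0403 M.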